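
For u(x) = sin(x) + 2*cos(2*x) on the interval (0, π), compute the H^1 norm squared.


||u||_{H^1(0,π)}^2 = -40/3 + 11*π

u'(x) = -4*sin(2*x) + cos(x).
Expand u² and (u')² and integrate term by term on (0, π), using: for integers n ≥ 1, ∫_0^π sin²(nx) dx = ∫_0^π cos²(nx) dx = π/2; for n ≠ n', ∫_0^π sin(nx)sin(n'x) dx = ∫_0^π cos(nx)cos(n'x) dx = 0; and by product-to-sum, ∫_0^π sin(nx)cos(n'x) dx = ½∫_0^π [sin((n+n')x) + sin((n−n')x)] dx, which is 0 when n+n' is even and 2n/(n²−n'²) when n+n' is odd (it need not vanish on (0, π)).
  u² squared terms: (2)²·∫cos(2x)² dx = 4·π/2 = 2*π;  (1)²·∫sin(x)² dx = 1·π/2 = π/2.
  u² cross terms: 2·(2)·(1)·∫cos(2x)·sin(x) dx = 4·(-2/3) = -8/3.
  So ∫_0^π u² dx = 2*π + π/2 − 8/3 = -8/3 + 5*π/2.
  (u')² squared terms: (-4)²·∫sin(2x)² dx = 16·π/2 = 8*π;  (1)²·∫cos(x)² dx = 1·π/2 = π/2.
  (u')² cross terms: 2·(-4)·(1)·∫sin(2x)·cos(x) dx = -8·(4/3) = -32/3.
  So ∫_0^π (u')² dx = 8*π + π/2 − 32/3 = -32/3 + 17*π/2.
||u||_{H^1}^2 = (-8/3 + 5*π/2) + (-32/3 + 17*π/2) = -40/3 + 11*π.


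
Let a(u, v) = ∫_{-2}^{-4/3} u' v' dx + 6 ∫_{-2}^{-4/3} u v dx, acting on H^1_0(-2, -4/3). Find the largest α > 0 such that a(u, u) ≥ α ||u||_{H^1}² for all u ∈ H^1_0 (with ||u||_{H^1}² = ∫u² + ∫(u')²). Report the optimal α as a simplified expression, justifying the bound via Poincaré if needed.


α = 1

Coercivity of a(·,·) on H^1_0(-2, -4/3) means a(u, u) ≥ α ||u||_{H^1}² for every u ∈ H^1_0.
The interval has length L = 2/3, and Poincaré/coercivity depend only on L. Here a(u, u) = ∫(u')² + (6)·∫u².
Here c = 6 ≥ 1, so a(u,u) = ∫(u')² + c∫u² ≥ ∫(u')² + ∫u² = ||u||_{H^1}², i.e. α = 1 works. No larger α is possible: a(u,u) ≥ α||u||_{H^1}² means (1−α)∫(u')² ≥ (α−c)∫u², and for the modes u_n = sin(nπ(x−x₀)/L) (x₀ the left endpoint) one has ∫u_n²/∫(u_n')² = (L/(nπ))² → 0, so a(u_n,u_n)/||u_n||_{H^1}² → 1. Hence the optimal constant is α = 1.
Therefore α = 1.


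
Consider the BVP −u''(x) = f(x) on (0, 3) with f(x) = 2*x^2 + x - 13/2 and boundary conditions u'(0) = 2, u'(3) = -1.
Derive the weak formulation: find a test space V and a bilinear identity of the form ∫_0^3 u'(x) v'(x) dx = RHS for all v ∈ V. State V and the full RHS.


V = H^1(0, 3) (v unrestricted at boundary; u is determined up to an additive constant); weak form: ∫_0^3 u'v' dx = ∫_0^3 (2*x^2 + x - 13/2) v dx − v(3) − 2·v(0) for all v ∈ V.

Multiply both sides by a test function v and integrate from 0 to 3:
  ∫_0^3 −u''(x) v(x) dx = ∫_0^3 f(x) v(x) dx.
Integrate the LHS by parts once:
  ∫_0^3 −u'' v dx = −[u'(x) v(x)]_0^3 + ∫_0^3 u'(x) v'(x) dx.
Thus ∫_0^3 u'(x) v'(x) dx = ∫_0^3 f(x) v(x) dx + [u'(x) v(x)]_0^3.
Choose V so that boundary terms are either known or forced to vanish.
u has inhomogeneous Neumann u'(0) = 2, u'(3) = -1. [u' v]_0^3 = (-1)·v(3) − (2)·v(0) = − v(3) − 2·v(0). Take V = H^1(0, 3); boundary term becomes part of RHS.
Weak formulation: find u (satisfying any essential BC) such that ∫_0^3 u'(x) v'(x) dx = ∫_0^3 f v dx − v(3) − 2·v(0) for all v ∈ V (Neumann data are natural BCs: they enter the RHS as boundary terms).
Substituting f(x) = 2*x^2 + x - 13/2, the right-hand side is ∫_0^3 (2*x^2 + x - 13/2) v dx − v(3) − 2·v(0).
Compatibility check (pure Neumann): taking v ≡ 1 ∈ V gives 0 = ∫_0^3 f dx + (-1) − (2), i.e. ∫_0^3 f dx must equal u'(0) − u'(3) = 3. Indeed ∫_0^3 (2*x^2 + x - 13/2) dx = 3, so the data are compatible. The solution is then unique only up to an additive constant (fix it e.g. by requiring ∫_0^3 u dx = 0).


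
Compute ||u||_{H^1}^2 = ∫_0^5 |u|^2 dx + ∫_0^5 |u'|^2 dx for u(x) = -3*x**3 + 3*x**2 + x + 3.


||u||_{H^1}^2 = 1871900/21

The H^1 norm (squared) on an interval (0, L) is
  ||u||_{H^1}^2 = ∫_0^L u(x)^2 dx + ∫_0^L u'(x)^2 dx.
Compute u'(x) = -9*x**2 + 6*x + 1.
Then u(x)^2 = 9*x**6 - 18*x**5 + 3*x**4 - 12*x**3 + 19*x**2 + 6*x + 9 and u'(x)^2 = 81*x**4 - 108*x**3 + 18*x**2 + 12*x + 1.
Integrate each monomial from 0 to 5 using ∫_0^5 c·x^n dx = c·5^(n+1)/(n+1):
  ∫_0^5 u(x)^2 dx = ∫_0^5 (9*x^6 - 18*x^5 + 3*x^4 - 12*x^3 + 19*x^2 + 6*x + 9) dx. Term by term:
    ∫_0^5 9*x^6 dx = 703125/7;  ∫_0^5 -18*x^5 dx = -46875;  ∫_0^5 3*x^4 dx = 1875;
    ∫_0^5 -12*x^3 dx = -1875;  ∫_0^5 19*x^2 dx = 2375/3;  ∫_0^5 6*x dx = 75;
    ∫_0^5 9 dx = 45.
  Sum: 703125/7 − 46875 + 1875 − 1875 + 2375/3 + 75 + 45 = 1144145/21.
  ∫_0^5 u'(x)^2 dx = ∫_0^5 (81*x^4 - 108*x^3 + 18*x^2 + 12*x + 1) dx. Term by term:
    ∫_0^5 81*x^4 dx = 50625;  ∫_0^5 -108*x^3 dx = -16875;  ∫_0^5 18*x^2 dx = 750;
    ∫_0^5 12*x dx = 150;  ∫_0^5 1 dx = 5.
  Sum: 50625 − 16875 + 750 + 150 + 5 = 34655.
Adding: ||u||_{H^1}^2 = 1144145/21 + 34655 = 1871900/21.


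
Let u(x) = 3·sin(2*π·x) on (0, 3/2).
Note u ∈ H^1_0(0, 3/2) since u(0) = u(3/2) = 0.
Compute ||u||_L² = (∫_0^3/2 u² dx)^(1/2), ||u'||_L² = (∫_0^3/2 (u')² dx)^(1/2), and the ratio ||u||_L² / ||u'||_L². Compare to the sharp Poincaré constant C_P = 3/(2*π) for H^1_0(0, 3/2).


||u||_L² / ||u'||_L² = 1/(2*π) < C_P = 3/(2*π).

u(x) = 3·sin(2*π·x), so u'(x) = 6*π*cos(2*π*x).
Writing u(x) = A·sin(kπx/L) with A = 3 and k = 3, use ∫_0^L sin²(kπx/L) dx = L/2 and ∫_0^L cos²(kπx/L) dx = L/2.
u² = 9·sin²(2*π·x) and (u')² = 36*π^2·cos²(2*π·x), and each of sin², cos² integrates to L/2 = 3/4 over (0, 3/2).
∫_0^3/2 u² dx = 27/4, so ||u||_L² = 3*sqrt(3)/2.
∫_0^3/2 (u')² dx = 27*π^2, so ||u'||_L² = 3*sqrt(3)*π.
Ratio ||u||_L² / ||u'||_L² = 1/(2*π).
Sharp Poincaré constant on H^1_0(0, 3/2) is C_P = L/π = 3/(2*π), achieved by sin(2*π/3·x).
This is the k = 3 harmonic; the ratio L/(kπ) is strictly less than C_P = L/π, consistent with the sharp inequality ||u||_L² ≤ C_P ||u'||_L².


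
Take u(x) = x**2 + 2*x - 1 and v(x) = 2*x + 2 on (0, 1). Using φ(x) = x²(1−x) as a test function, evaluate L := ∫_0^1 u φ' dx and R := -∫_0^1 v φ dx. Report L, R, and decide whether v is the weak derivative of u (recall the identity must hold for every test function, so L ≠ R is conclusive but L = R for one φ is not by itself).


LHS = -4/15, RHS = -4/15. Yes, v = u' weakly.

u(x) = x**2 + 2*x - 1, classical derivative u'(x) = 2*x + 2.
φ(x) = x²(1−x), so φ'(x) = x*(2 - 3*x).
Note φ(0) = φ(1) = 0, so the boundary term u·φ vanishes.
LHS = ∫_0^1 u(x) φ'(x) dx = ∫_0^1 (-3*x^4 - 4*x^3 + 7*x^2 - 2*x) dx. Term by term:
  ∫_0^1 -3*x^4 dx = -3/5;  ∫_0^1 -4*x^3 dx = -1;  ∫_0^1 7*x^2 dx = 7/3;
  ∫_0^1 -2*x dx = -1.
Sum: -3/5 − 1 + 7/3 − 1 = -4/15.
So LHS = -4/15.
∫_0^1 v(x) φ(x) dx = ∫_0^1 (-2*x^4 + 2*x^2) dx. Term by term:
  ∫_0^1 -2*x^4 dx = -2/5;  ∫_0^1 2*x^2 dx = 2/3.
Sum: -2/5 + 2/3 = 4/15.
So RHS = -∫_0^1 v(x) φ(x) dx = -4/15.
LHS = RHS, so the identity holds for this test φ.
Moreover u is smooth here and v(x) = u'(x) = 2*x + 2 pointwise, so the identity holds for every test function. Hence v is the weak derivative of u.


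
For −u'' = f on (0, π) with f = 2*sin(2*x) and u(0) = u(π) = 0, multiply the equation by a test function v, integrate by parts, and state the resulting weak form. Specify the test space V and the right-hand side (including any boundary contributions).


V = H^1_0(0, π) (so v(0) = v(π) = 0); weak form: ∫_0^π u'v' dx = ∫_0^π (2*sin(2*x)) v dx for all v ∈ V.

Multiply both sides by a test function v and integrate from 0 to π:
  ∫_0^π −u''(x) v(x) dx = ∫_0^π f(x) v(x) dx.
Integrate the LHS by parts once:
  ∫_0^π −u'' v dx = −[u'(x) v(x)]_0^π + ∫_0^π u'(x) v'(x) dx.
Thus ∫_0^π u'(x) v'(x) dx = ∫_0^π f(x) v(x) dx + [u'(x) v(x)]_0^π.
Choose V so that boundary terms are either known or forced to vanish.
u is Dirichlet: u(0) = u(π) = 0. Let V = H^1_0(0, π); then v(0) = v(π) = 0, and [u' v]_0^π = 0.
Weak formulation: find u (satisfying any essential BC) such that ∫_0^π u'(x) v'(x) dx = ∫_0^π f v dx for all v ∈ V.
Substituting f(x) = 2*sin(2*x), the right-hand side is ∫_0^π (2*sin(2*x)) v dx.


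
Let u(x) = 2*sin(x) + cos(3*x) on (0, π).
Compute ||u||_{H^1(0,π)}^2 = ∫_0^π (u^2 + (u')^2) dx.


||u||_{H^1(0,π)}^2 = 9*π

u'(x) = -3*sin(3*x) + 2*cos(x).
Expand u² and (u')² and integrate term by term on (0, π), using: for integers n ≥ 1, ∫_0^π sin²(nx) dx = ∫_0^π cos²(nx) dx = π/2; for n ≠ n', ∫_0^π sin(nx)sin(n'x) dx = ∫_0^π cos(nx)cos(n'x) dx = 0; and by product-to-sum, ∫_0^π sin(nx)cos(n'x) dx = ½∫_0^π [sin((n+n')x) + sin((n−n')x)] dx, which is 0 when n+n' is even and 2n/(n²−n'²) when n+n' is odd (it need not vanish on (0, π)).
  u² squared terms: (2)²·∫sin(x)² dx = 4·π/2 = 2*π;  (1)²·∫cos(3x)² dx = 1·π/2 = π/2.
  u² cross terms: 2·(2)·(1)·∫sin(x)·cos(3x) dx = 4·(0) = 0.
  So ∫_0^π u² dx = 2*π + π/2 + 0 = 5*π/2.
  (u')² squared terms: (-3)²·∫sin(3x)² dx = 9·π/2 = 9*π/2;  (2)²·∫cos(x)² dx = 4·π/2 = 2*π.
  (u')² cross terms: 2·(-3)·(2)·∫sin(3x)·cos(x) dx = -12·(0) = 0.
  So ∫_0^π (u')² dx = 9*π/2 + 2*π + 0 = 13*π/2.
||u||_{H^1}^2 = (5*π/2) + (13*π/2) = 9*π.


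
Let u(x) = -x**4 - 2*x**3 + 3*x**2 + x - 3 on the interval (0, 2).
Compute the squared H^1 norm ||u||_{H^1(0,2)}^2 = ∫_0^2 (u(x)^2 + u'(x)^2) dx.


||u||_{H^1}^2 = 26992/45

The H^1 norm (squared) on an interval (0, L) is
  ||u||_{H^1}^2 = ∫_0^L u(x)^2 dx + ∫_0^L u'(x)^2 dx.
Compute u'(x) = -4*x**3 - 6*x**2 + 6*x + 1.
Then u(x)^2 = x**8 + 4*x**7 - 2*x**6 - 14*x**5 + 11*x**4 + 18*x**3 - 17*x**2 - 6*x + 9 and u'(x)^2 = 16*x**6 + 48*x**5 - 12*x**4 - 80*x**3 + 24*x**2 + 12*x + 1.
Integrate each monomial from 0 to 2 using ∫_0^2 c·x^n dx = c·2^(n+1)/(n+1):
  ∫_0^2 u(x)^2 dx = ∫_0^2 (x^8 + 4*x^7 - 2*x^6 - 14*x^5 + 11*x^4 + 18*x^3 - 17*x^2 - 6*x + 9) dx. Term by term:
    ∫_0^2 x^8 dx = 512/9;  ∫_0^2 4*x^7 dx = 128;  ∫_0^2 -2*x^6 dx = -256/7;
    ∫_0^2 -14*x^5 dx = -448/3;  ∫_0^2 11*x^4 dx = 352/5;  ∫_0^2 18*x^3 dx = 72;
    ∫_0^2 -17*x^2 dx = -136/3;  ∫_0^2 -6*x dx = -12;  ∫_0^2 9 dx = 18.
  Sum: 512/9 + 128 − 256/7 − 448/3 + 352/5 + 72 − 136/3 − 12 + 18 = 32146/315.
  ∫_0^2 u'(x)^2 dx = ∫_0^2 (16*x^6 + 48*x^5 - 12*x^4 - 80*x^3 + 24*x^2 + 12*x + 1) dx. Term by term:
    ∫_0^2 16*x^6 dx = 2048/7;  ∫_0^2 48*x^5 dx = 512;  ∫_0^2 -12*x^4 dx = -384/5;
    ∫_0^2 -80*x^3 dx = -320;  ∫_0^2 24*x^2 dx = 64;  ∫_0^2 12*x dx = 24;
    ∫_0^2 1 dx = 2.
  Sum: 2048/7 + 512 − 384/5 − 320 + 64 + 24 + 2 = 17422/35.
Adding: ||u||_{H^1}^2 = 32146/315 + 17422/35 = 26992/45.


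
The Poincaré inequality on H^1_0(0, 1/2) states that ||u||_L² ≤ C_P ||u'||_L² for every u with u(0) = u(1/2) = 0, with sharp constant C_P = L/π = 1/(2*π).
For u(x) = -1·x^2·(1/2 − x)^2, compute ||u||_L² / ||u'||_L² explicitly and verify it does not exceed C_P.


||u||_L² / ||u'||_L² = sqrt(3)/12 < C_P = 1/(2*π).

u(x) = -1·x^2·(1/2 − x)^2, so u'(x) = x*(-8*x^2 + 6*x - 1)/2.
u(x) = -1·x^2·(1/2 − x)^2 vanishes at x = 0 and x = 1/2, so u ∈ H^1_0(0, 1/2). Differentiate via the product rule and integrate the resulting polynomials term by term.
  ∫_0^1/2 u² dx = ∫_0^1/2 (x^8 - 2*x^7 + 3*x^6/2 - x^5/2 + x^4/16) dx. Term by term:
    ∫_0^1/2 x^8 dx = 1/4608;  ∫_0^1/2 -2*x^7 dx = -1/1024;  ∫_0^1/2 3*x^6/2 dx = 3/1792;
    ∫_0^1/2 -x^5/2 dx = -1/768;  ∫_0^1/2 x^4/16 dx = 1/2560.
  Sum: 1/4608 − 1/1024 + 3/1792 − 1/768 + 1/2560 = 1/322560.
  ∫_0^1/2 (u')² dx = ∫_0^1/2 (16*x^6 - 24*x^5 + 13*x^4 - 3*x^3 + x^2/4) dx. Term by term:
    ∫_0^1/2 16*x^6 dx = 1/56;  ∫_0^1/2 -24*x^5 dx = -1/16;  ∫_0^1/2 13*x^4 dx = 13/160;
    ∫_0^1/2 -3*x^3 dx = -3/64;  ∫_0^1/2 x^2/4 dx = 1/96.
  Sum: 1/56 − 1/16 + 13/160 − 3/64 + 1/96 = 1/6720.
∫_0^1/2 u² dx = 1/322560, so ||u||_L² = sqrt(35)/3360.
∫_0^1/2 (u')² dx = 1/6720, so ||u'||_L² = sqrt(105)/840.
Ratio ||u||_L² / ||u'||_L² = sqrt(3)/12.
Sharp Poincaré constant on H^1_0(0, 1/2) is C_P = L/π = 1/(2*π), achieved by sin(2*π·x).
A polynomial bump cannot attain the sharp Poincaré constant (only the first sine eigenfunction does), so the ratio is strictly less than C_P, consistent with ||u||_L² ≤ C_P ||u'||_L².


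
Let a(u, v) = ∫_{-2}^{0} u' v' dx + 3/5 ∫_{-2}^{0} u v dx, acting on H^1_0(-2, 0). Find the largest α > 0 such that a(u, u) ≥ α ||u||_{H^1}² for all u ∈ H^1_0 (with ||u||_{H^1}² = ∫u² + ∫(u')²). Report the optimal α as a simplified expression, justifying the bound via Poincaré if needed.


α = (12/5 + π^2)/(4 + π^2)

Coercivity of a(·,·) on H^1_0(-2, 0) means a(u, u) ≥ α ||u||_{H^1}² for every u ∈ H^1_0.
The interval has length L = 2, and Poincaré/coercivity depend only on L. Here a(u, u) = ∫(u')² + (3/5)·∫u².
Here 0 < c = 3/5 < 1. The condition a(u,u) ≥ α||u||_{H^1}² reads (1−α)∫(u')² ≥ (α−c)∫u². Any admissible α is ≤ 1 (rapidly oscillating u have ∫u²/∫(u')² → 0), and α = 1 would force 0 ≥ (1−c)∫u², impossible since c < 1; so 1−α > 0. By the sharp Poincaré inequality on H^1_0 of an interval of length L, ∫(u')² ≥ (π/L)²∫u² with equality for the first sine mode sin(π(x−x₀)/L) (x₀ the left endpoint), so the inequality holds for all u iff (1−α)(π/L)² ≥ α − c, i.e. α ≤ ((π/L)² + c)/((π/L)² + 1) = (1 + c(L/π)²)/(1 + (L/π)²). With (π/L)² = π^2/4 and c = 3/5, the largest admissible constant is α = ((π/L)² + c)/((π/L)² + 1).
Simplifying, α = (12/5 + π^2)/(4 + π^2).


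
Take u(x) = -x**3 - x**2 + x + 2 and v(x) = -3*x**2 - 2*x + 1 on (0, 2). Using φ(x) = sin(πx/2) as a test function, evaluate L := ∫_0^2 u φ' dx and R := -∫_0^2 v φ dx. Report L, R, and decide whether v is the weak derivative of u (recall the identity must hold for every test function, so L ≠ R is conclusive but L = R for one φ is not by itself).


LHS = -96/π^3 + 28/π, RHS = -96/π^3 + 28/π. Yes, v = u' weakly.

u(x) = -x**3 - x**2 + x + 2, classical derivative u'(x) = -3*x**2 - 2*x + 1.
φ(x) = sin(πx/2), so φ'(x) = π*cos(π*x/2)/2.
Note φ(0) = φ(2) = 0, so the boundary term u·φ vanishes.
LHS = ∫_0^2 u(x) φ'(x) dx = ∫_0^2 (-π*x^3*cos(π*x/2)/2 - π*x^2*cos(π*x/2)/2 + π*x*cos(π*x/2)/2 + π*cos(π*x/2)) dx. Term by term:
  ∫_0^2 π*cos(π*x/2) dx = 0;  ∫_0^2 π*x*cos(π*x/2)/2 dx = -4/π;  ∫_0^2 -π*x^2*cos(π*x/2)/2 dx = 8/π;
  ∫_0^2 -π*x^3*cos(π*x/2)/2 dx = -96/π^3 + 24/π.
Sum: 0 − 4/π + 8/π + -96/π^3 + 24/π = -96/π^3 + 28/π.
So LHS = -96/π^3 + 28/π.
∫_0^2 v(x) φ(x) dx = ∫_0^2 (-3*x^2*sin(π*x/2) - 2*x*sin(π*x/2) + sin(π*x/2)) dx. Term by term:
  ∫_0^2 -3*x^2*sin(π*x/2) dx = -24/π + 96/π^3;  ∫_0^2 -2*x*sin(π*x/2) dx = -8/π;  ∫_0^2 sin(π*x/2) dx = 4/π.
Sum: -24/π + 96/π^3 − 8/π + 4/π = -28/π + 96/π^3.
So RHS = -∫_0^2 v(x) φ(x) dx = -96/π^3 + 28/π.
LHS = RHS, so the identity holds for this test φ.
Moreover u is smooth here and v(x) = u'(x) = -3*x**2 - 2*x + 1 pointwise, so the identity holds for every test function. Hence v is the weak derivative of u.


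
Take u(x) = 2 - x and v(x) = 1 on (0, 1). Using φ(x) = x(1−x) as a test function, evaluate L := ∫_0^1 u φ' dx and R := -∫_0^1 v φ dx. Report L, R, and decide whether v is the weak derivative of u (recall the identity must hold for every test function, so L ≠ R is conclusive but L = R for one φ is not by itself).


LHS = 1/6, RHS = -1/6. No, v is not the weak derivative of u.

u(x) = 2 - x, classical derivative u'(x) = -1.
φ(x) = x(1−x), so φ'(x) = 1 - 2*x.
Note φ(0) = φ(1) = 0, so the boundary term u·φ vanishes.
LHS = ∫_0^1 u(x) φ'(x) dx = ∫_0^1 (2*x^2 - 5*x + 2) dx. Term by term:
  ∫_0^1 2*x^2 dx = 2/3;  ∫_0^1 -5*x dx = -5/2;  ∫_0^1 2 dx = 2.
Sum: 2/3 − 5/2 + 2 = 1/6.
So LHS = 1/6.
∫_0^1 v(x) φ(x) dx = ∫_0^1 (-x^2 + x) dx. Term by term:
  ∫_0^1 -x^2 dx = -1/3;  ∫_0^1 x dx = 1/2.
Sum: -1/3 + 1/2 = 1/6.
So RHS = -∫_0^1 v(x) φ(x) dx = -1/6.
LHS − RHS = 1/3 ≠ 0, so the identity fails.
(For a valid weak derivative the identity must hold for EVERY test function, in particular this one. The failure shows v is NOT the weak derivative of u.)
Correct weak derivative would be u'(x) = -1.


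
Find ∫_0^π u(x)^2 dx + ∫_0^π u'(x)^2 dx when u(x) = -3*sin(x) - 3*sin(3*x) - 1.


||u||_{H^1(0,π)}^2 = 16 + 55*π

u'(x) = -3*cos(x) - 9*cos(3*x).
Expand u² and (u')² and integrate term by term on (0, π), using: for integers n ≥ 1, ∫_0^π sin²(nx) dx = ∫_0^π cos²(nx) dx = π/2; for n ≠ n', ∫_0^π sin(nx)sin(n'x) dx = ∫_0^π cos(nx)cos(n'x) dx = 0; and by product-to-sum, ∫_0^π sin(nx)cos(n'x) dx = ½∫_0^π [sin((n+n')x) + sin((n−n')x)] dx, which is 0 when n+n' is even and 2n/(n²−n'²) when n+n' is odd (it need not vanish on (0, π)). For the constant mode: ∫_0^π 1 dx = π, ∫_0^π cos(nx) dx = 0, ∫_0^π sin(nx) dx = (1−(−1)^n)/n.
  u² squared terms: (-1)²·∫1 dx = 1·π = π;  (-3)²·∫sin(x)² dx = 9·π/2 = 9*π/2;  (-3)²·∫sin(3x)² dx = 9·π/2 = 9*π/2.
  u² cross terms: 2·(-1)·(-3)·∫1·sin(x) dx = 6·(2) = 12;  2·(-1)·(-3)·∫1·sin(3x) dx = 6·(2/3) = 4;  2·(-3)·(-3)·∫sin(x)·sin(3x) dx = 18·(0) = 0.
  So ∫_0^π u² dx = π + 9*π/2 + 9*π/2 + 12 + 4 + 0 = 16 + 10*π.
  (u')² squared terms: (-9)²·∫cos(3x)² dx = 81·π/2 = 81*π/2;  (-3)²·∫cos(x)² dx = 9·π/2 = 9*π/2.
  (u')² cross terms: 2·(-9)·(-3)·∫cos(3x)·cos(x) dx = 54·(0) = 0.
  So ∫_0^π (u')² dx = 81*π/2 + 9*π/2 + 0 = 45*π.
||u||_{H^1}^2 = (16 + 10*π) + (45*π) = 16 + 55*π.


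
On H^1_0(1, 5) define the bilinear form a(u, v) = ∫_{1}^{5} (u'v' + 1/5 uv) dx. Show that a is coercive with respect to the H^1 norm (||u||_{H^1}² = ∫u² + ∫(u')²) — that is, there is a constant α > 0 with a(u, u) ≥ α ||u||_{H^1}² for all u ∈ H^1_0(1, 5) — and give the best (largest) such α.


α = (16/5 + π^2)/(π^2 + 16)

Coercivity of a(·,·) on H^1_0(1, 5) means a(u, u) ≥ α ||u||_{H^1}² for every u ∈ H^1_0.
The interval has length L = 4, and Poincaré/coercivity depend only on L. Here a(u, u) = ∫(u')² + (1/5)·∫u².
Here 0 < c = 1/5 < 1. The condition a(u,u) ≥ α||u||_{H^1}² reads (1−α)∫(u')² ≥ (α−c)∫u². Any admissible α is ≤ 1 (rapidly oscillating u have ∫u²/∫(u')² → 0), and α = 1 would force 0 ≥ (1−c)∫u², impossible since c < 1; so 1−α > 0. By the sharp Poincaré inequality on H^1_0 of an interval of length L, ∫(u')² ≥ (π/L)²∫u² with equality for the first sine mode sin(π(x−x₀)/L) (x₀ the left endpoint), so the inequality holds for all u iff (1−α)(π/L)² ≥ α − c, i.e. α ≤ ((π/L)² + c)/((π/L)² + 1) = (1 + c(L/π)²)/(1 + (L/π)²). With (π/L)² = π^2/16 and c = 1/5, the largest admissible constant is α = ((π/L)² + c)/((π/L)² + 1).
Simplifying, α = (16/5 + π^2)/(π^2 + 16).


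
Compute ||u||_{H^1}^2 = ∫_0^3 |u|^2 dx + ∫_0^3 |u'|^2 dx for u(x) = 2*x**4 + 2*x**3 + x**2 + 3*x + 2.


||u||_{H^1}^2 = 4067193/70

The H^1 norm (squared) on an interval (0, L) is
  ||u||_{H^1}^2 = ∫_0^L u(x)^2 dx + ∫_0^L u'(x)^2 dx.
Compute u'(x) = 8*x**3 + 6*x**2 + 2*x + 3.
Then u(x)^2 = 4*x**8 + 8*x**7 + 8*x**6 + 16*x**5 + 21*x**4 + 14*x**3 + 13*x**2 + 12*x + 4 and u'(x)^2 = 64*x**6 + 96*x**5 + 68*x**4 + 72*x**3 + 40*x**2 + 12*x + 9.
Integrate each monomial from 0 to 3 using ∫_0^3 c·x^n dx = c·3^(n+1)/(n+1):
  ∫_0^3 u(x)^2 dx = ∫_0^3 (4*x^8 + 8*x^7 + 8*x^6 + 16*x^5 + 21*x^4 + 14*x^3 + 13*x^2 + 12*x + 4) dx. Term by term:
    ∫_0^3 4*x^8 dx = 8748;  ∫_0^3 8*x^7 dx = 6561;  ∫_0^3 8*x^6 dx = 17496/7;
    ∫_0^3 16*x^5 dx = 1944;  ∫_0^3 21*x^4 dx = 5103/5;  ∫_0^3 14*x^3 dx = 567/2;
    ∫_0^3 13*x^2 dx = 117;  ∫_0^3 12*x dx = 54;  ∫_0^3 4 dx = 12.
  Sum: 8748 + 6561 + 17496/7 + 1944 + 5103/5 + 567/2 + 117 + 54 + 12 = 1486767/70.
  ∫_0^3 u'(x)^2 dx = ∫_0^3 (64*x^6 + 96*x^5 + 68*x^4 + 72*x^3 + 40*x^2 + 12*x + 9) dx. Term by term:
    ∫_0^3 64*x^6 dx = 139968/7;  ∫_0^3 96*x^5 dx = 11664;  ∫_0^3 68*x^4 dx = 16524/5;
    ∫_0^3 72*x^3 dx = 1458;  ∫_0^3 40*x^2 dx = 360;  ∫_0^3 12*x dx = 54;
    ∫_0^3 9 dx = 27.
  Sum: 139968/7 + 11664 + 16524/5 + 1458 + 360 + 54 + 27 = 1290213/35.
Adding: ||u||_{H^1}^2 = 1486767/70 + 1290213/35 = 4067193/70.


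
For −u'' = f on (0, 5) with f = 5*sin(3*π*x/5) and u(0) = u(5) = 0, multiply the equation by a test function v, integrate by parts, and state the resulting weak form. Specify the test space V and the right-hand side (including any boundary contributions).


V = H^1_0(0, 5) (so v(0) = v(5) = 0); weak form: ∫_0^5 u'v' dx = ∫_0^5 (5*sin(3*π*x/5)) v dx for all v ∈ V.

Multiply both sides by a test function v and integrate from 0 to 5:
  ∫_0^5 −u''(x) v(x) dx = ∫_0^5 f(x) v(x) dx.
Integrate the LHS by parts once:
  ∫_0^5 −u'' v dx = −[u'(x) v(x)]_0^5 + ∫_0^5 u'(x) v'(x) dx.
Thus ∫_0^5 u'(x) v'(x) dx = ∫_0^5 f(x) v(x) dx + [u'(x) v(x)]_0^5.
Choose V so that boundary terms are either known or forced to vanish.
u is Dirichlet: u(0) = u(5) = 0. Let V = H^1_0(0, 5); then v(0) = v(5) = 0, and [u' v]_0^5 = 0.
Weak formulation: find u (satisfying any essential BC) such that ∫_0^5 u'(x) v'(x) dx = ∫_0^5 f v dx for all v ∈ V.
Substituting f(x) = 5*sin(3*π*x/5), the right-hand side is ∫_0^5 (5*sin(3*π*x/5)) v dx.


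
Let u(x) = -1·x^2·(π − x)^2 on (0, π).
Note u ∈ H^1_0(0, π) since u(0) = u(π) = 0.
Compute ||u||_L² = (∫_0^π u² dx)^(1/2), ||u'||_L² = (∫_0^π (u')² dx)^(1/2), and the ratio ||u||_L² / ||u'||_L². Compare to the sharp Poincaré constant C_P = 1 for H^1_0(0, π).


||u||_L² / ||u'||_L² = sqrt(3)*π/6 < C_P = 1.

u(x) = -1·x^2·(π − x)^2, so u'(x) = 2*x*(x*(π - x) - (x - π)^2).
u(x) = -1·x^2·(π − x)^2 vanishes at x = 0 and x = π, so u ∈ H^1_0(0, π). Differentiate via the product rule and integrate the resulting polynomials term by term.
  ∫_0^π u² dx = ∫_0^π (x^8 - 4*π*x^7 + 6*π^2*x^6 - 4*π^3*x^5 + π^4*x^4) dx. Term by term:
    ∫_0^π x^8 dx = π^9/9;  ∫_0^π -4*π*x^7 dx = -π^9/2;  ∫_0^π 6*π^2*x^6 dx = 6*π^9/7;
    ∫_0^π -4*π^3*x^5 dx = -2*π^9/3;  ∫_0^π π^4*x^4 dx = π^9/5.
  Sum: π^9/9 − π^9/2 + 6*π^9/7 − 2*π^9/3 + π^9/5 = π^9/630.
  ∫_0^π (u')² dx = ∫_0^π (16*x^6 - 48*π*x^5 + 52*π^2*x^4 - 24*π^3*x^3 + 4*π^4*x^2) dx. Term by term:
    ∫_0^π 16*x^6 dx = 16*π^7/7;  ∫_0^π -48*π*x^5 dx = -8*π^7;  ∫_0^π 52*π^2*x^4 dx = 52*π^7/5;
    ∫_0^π -24*π^3*x^3 dx = -6*π^7;  ∫_0^π 4*π^4*x^2 dx = 4*π^7/3.
  Sum: 16*π^7/7 − 8*π^7 + 52*π^7/5 − 6*π^7 + 4*π^7/3 = 2*π^7/105.
∫_0^π u² dx = π^9/630, so ||u||_L² = sqrt(70)*π^(9/2)/210.
∫_0^π (u')² dx = 2*π^7/105, so ||u'||_L² = sqrt(210)*π^(7/2)/105.
Ratio ||u||_L² / ||u'||_L² = sqrt(3)*π/6.
Sharp Poincaré constant on H^1_0(0, π) is C_P = L/π = 1, achieved by sin(x).
A polynomial bump cannot attain the sharp Poincaré constant (only the first sine eigenfunction does), so the ratio is strictly less than C_P, consistent with ||u||_L² ≤ C_P ||u'||_L².


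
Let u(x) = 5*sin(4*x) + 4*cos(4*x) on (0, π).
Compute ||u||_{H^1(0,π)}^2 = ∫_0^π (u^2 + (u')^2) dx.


||u||_{H^1(0,π)}^2 = 697*π/2

u'(x) = -16*sin(4*x) + 20*cos(4*x).
Expand u² and (u')² and integrate term by term on (0, π), using: for integers n ≥ 1, ∫_0^π sin²(nx) dx = ∫_0^π cos²(nx) dx = π/2; for n ≠ n', ∫_0^π sin(nx)sin(n'x) dx = ∫_0^π cos(nx)cos(n'x) dx = 0; and by product-to-sum, ∫_0^π sin(nx)cos(n'x) dx = ½∫_0^π [sin((n+n')x) + sin((n−n')x)] dx, which is 0 when n+n' is even and 2n/(n²−n'²) when n+n' is odd (it need not vanish on (0, π)).
  u² squared terms: (4)²·∫cos(4x)² dx = 16·π/2 = 8*π;  (5)²·∫sin(4x)² dx = 25·π/2 = 25*π/2.
  u² cross terms: 2·(4)·(5)·∫cos(4x)·sin(4x) dx = 40·(0) = 0.
  So ∫_0^π u² dx = 8*π + 25*π/2 + 0 = 41*π/2.
  (u')² squared terms: (-16)²·∫sin(4x)² dx = 256·π/2 = 128*π;  (20)²·∫cos(4x)² dx = 400·π/2 = 200*π.
  (u')² cross terms: 2·(-16)·(20)·∫sin(4x)·cos(4x) dx = -640·(0) = 0.
  So ∫_0^π (u')² dx = 128*π + 200*π + 0 = 328*π.
||u||_{H^1}^2 = (41*π/2) + (328*π) = 697*π/2.


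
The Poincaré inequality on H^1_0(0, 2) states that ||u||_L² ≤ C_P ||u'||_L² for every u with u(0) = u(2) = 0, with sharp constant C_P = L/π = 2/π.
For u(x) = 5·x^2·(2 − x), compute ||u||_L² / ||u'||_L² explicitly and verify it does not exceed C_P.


||u||_L² / ||u'||_L² = sqrt(14)/7 < C_P = 2/π.

u(x) = 5·x^2·(2 − x), so u'(x) = 5*x*(4 - 3*x).
u(x) = 5·x^2·(2 − x) vanishes at x = 0 and x = 2, so u ∈ H^1_0(0, 2). Differentiate via the product rule and integrate the resulting polynomials term by term.
  ∫_0^2 u² dx = ∫_0^2 (25*x^6 - 100*x^5 + 100*x^4) dx. Term by term:
    ∫_0^2 25*x^6 dx = 3200/7;  ∫_0^2 -100*x^5 dx = -3200/3;  ∫_0^2 100*x^4 dx = 640.
  Sum: 3200/7 − 3200/3 + 640 = 640/21.
  ∫_0^2 (u')² dx = ∫_0^2 (225*x^4 - 600*x^3 + 400*x^2) dx. Term by term:
    ∫_0^2 225*x^4 dx = 1440;  ∫_0^2 -600*x^3 dx = -2400;  ∫_0^2 400*x^2 dx = 3200/3.
  Sum: 1440 − 2400 + 3200/3 = 320/3.
∫_0^2 u² dx = 640/21, so ||u||_L² = 8*sqrt(210)/21.
∫_0^2 (u')² dx = 320/3, so ||u'||_L² = 8*sqrt(15)/3.
Ratio ||u||_L² / ||u'||_L² = sqrt(14)/7.
Sharp Poincaré constant on H^1_0(0, 2) is C_P = L/π = 2/π, achieved by sin(π/2·x).
A polynomial bump cannot attain the sharp Poincaré constant (only the first sine eigenfunction does), so the ratio is strictly less than C_P, consistent with ||u||_L² ≤ C_P ||u'||_L².


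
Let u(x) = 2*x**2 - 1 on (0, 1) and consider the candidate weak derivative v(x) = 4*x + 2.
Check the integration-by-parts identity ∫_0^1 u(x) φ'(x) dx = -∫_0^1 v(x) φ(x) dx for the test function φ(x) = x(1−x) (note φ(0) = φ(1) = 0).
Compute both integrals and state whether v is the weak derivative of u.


LHS = -1/3, RHS = -2/3. No, v is not the weak derivative of u.

u(x) = 2*x**2 - 1, classical derivative u'(x) = 4*x.
φ(x) = x(1−x), so φ'(x) = 1 - 2*x.
Note φ(0) = φ(1) = 0, so the boundary term u·φ vanishes.
LHS = ∫_0^1 u(x) φ'(x) dx = ∫_0^1 (-4*x^3 + 2*x^2 + 2*x - 1) dx. Term by term:
  ∫_0^1 -4*x^3 dx = -1;  ∫_0^1 2*x^2 dx = 2/3;  ∫_0^1 2*x dx = 1;
  ∫_0^1 -1 dx = -1.
Sum: -1 + 2/3 + 1 − 1 = -1/3.
So LHS = -1/3.
∫_0^1 v(x) φ(x) dx = ∫_0^1 (-4*x^3 + 2*x^2 + 2*x) dx. Term by term:
  ∫_0^1 -4*x^3 dx = -1;  ∫_0^1 2*x^2 dx = 2/3;  ∫_0^1 2*x dx = 1.
Sum: -1 + 2/3 + 1 = 2/3.
So RHS = -∫_0^1 v(x) φ(x) dx = -2/3.
LHS − RHS = 1/3 ≠ 0, so the identity fails.
(For a valid weak derivative the identity must hold for EVERY test function, in particular this one. The failure shows v is NOT the weak derivative of u.)
Correct weak derivative would be u'(x) = 4*x.


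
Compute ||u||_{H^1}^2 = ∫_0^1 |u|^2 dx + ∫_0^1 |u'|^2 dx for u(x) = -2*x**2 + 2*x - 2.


||u||_{H^1}^2 = 62/15

The H^1 norm (squared) on an interval (0, L) is
  ||u||_{H^1}^2 = ∫_0^L u(x)^2 dx + ∫_0^L u'(x)^2 dx.
Compute u'(x) = 2 - 4*x.
Then u(x)^2 = 4*x**4 - 8*x**3 + 12*x**2 - 8*x + 4 and u'(x)^2 = 16*x**2 - 16*x + 4.
Integrate each monomial from 0 to 1 using ∫_0^1 c·x^n dx = c·1^(n+1)/(n+1):
  ∫_0^1 u(x)^2 dx = ∫_0^1 (4*x^4 - 8*x^3 + 12*x^2 - 8*x + 4) dx. Term by term:
    ∫_0^1 4*x^4 dx = 4/5;  ∫_0^1 -8*x^3 dx = -2;  ∫_0^1 12*x^2 dx = 4;
    ∫_0^1 -8*x dx = -4;  ∫_0^1 4 dx = 4.
  Sum: 4/5 − 2 + 4 − 4 + 4 = 14/5.
  ∫_0^1 u'(x)^2 dx = ∫_0^1 (16*x^2 - 16*x + 4) dx. Term by term:
    ∫_0^1 16*x^2 dx = 16/3;  ∫_0^1 -16*x dx = -8;  ∫_0^1 4 dx = 4.
  Sum: 16/3 − 8 + 4 = 4/3.
Adding: ||u||_{H^1}^2 = 14/5 + 4/3 = 62/15.


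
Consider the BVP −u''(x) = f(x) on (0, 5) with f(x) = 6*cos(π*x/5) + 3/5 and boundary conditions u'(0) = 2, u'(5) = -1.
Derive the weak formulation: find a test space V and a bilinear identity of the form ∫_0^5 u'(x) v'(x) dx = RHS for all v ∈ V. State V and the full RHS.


V = H^1(0, 5) (v unrestricted at boundary; u is determined up to an additive constant); weak form: ∫_0^5 u'v' dx = ∫_0^5 (6*cos(π*x/5) + 3/5) v dx − v(5) − 2·v(0) for all v ∈ V.

Multiply both sides by a test function v and integrate from 0 to 5:
  ∫_0^5 −u''(x) v(x) dx = ∫_0^5 f(x) v(x) dx.
Integrate the LHS by parts once:
  ∫_0^5 −u'' v dx = −[u'(x) v(x)]_0^5 + ∫_0^5 u'(x) v'(x) dx.
Thus ∫_0^5 u'(x) v'(x) dx = ∫_0^5 f(x) v(x) dx + [u'(x) v(x)]_0^5.
Choose V so that boundary terms are either known or forced to vanish.
u has inhomogeneous Neumann u'(0) = 2, u'(5) = -1. [u' v]_0^5 = (-1)·v(5) − (2)·v(0) = − v(5) − 2·v(0). Take V = H^1(0, 5); boundary term becomes part of RHS.
Weak formulation: find u (satisfying any essential BC) such that ∫_0^5 u'(x) v'(x) dx = ∫_0^5 f v dx − v(5) − 2·v(0) for all v ∈ V (Neumann data are natural BCs: they enter the RHS as boundary terms).
Substituting f(x) = 6*cos(π*x/5) + 3/5, the right-hand side is ∫_0^5 (6*cos(π*x/5) + 3/5) v dx − v(5) − 2·v(0).
Compatibility check (pure Neumann): taking v ≡ 1 ∈ V gives 0 = ∫_0^5 f dx + (-1) − (2), i.e. ∫_0^5 f dx must equal u'(0) − u'(5) = 3. Indeed ∫_0^5 (6*cos(π*x/5) + 3/5) dx = 3, so the data are compatible. The solution is then unique only up to an additive constant (fix it e.g. by requiring ∫_0^5 u dx = 0).


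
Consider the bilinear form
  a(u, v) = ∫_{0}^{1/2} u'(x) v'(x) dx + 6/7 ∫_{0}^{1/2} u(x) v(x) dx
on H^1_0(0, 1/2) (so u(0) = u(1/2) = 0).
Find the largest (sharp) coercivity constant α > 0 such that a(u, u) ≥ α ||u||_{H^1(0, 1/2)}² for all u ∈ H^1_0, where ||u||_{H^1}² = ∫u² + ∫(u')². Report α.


α = 2*(3 + 14*π^2)/(7*(1 + 4*π^2))

Coercivity of a(·,·) on H^1_0(0, 1/2) means a(u, u) ≥ α ||u||_{H^1}² for every u ∈ H^1_0.
The interval has length L = 1/2, and Poincaré/coercivity depend only on L. Here a(u, u) = ∫(u')² + (6/7)·∫u².
Here 0 < c = 6/7 < 1. The condition a(u,u) ≥ α||u||_{H^1}² reads (1−α)∫(u')² ≥ (α−c)∫u². Any admissible α is ≤ 1 (rapidly oscillating u have ∫u²/∫(u')² → 0), and α = 1 would force 0 ≥ (1−c)∫u², impossible since c < 1; so 1−α > 0. By the sharp Poincaré inequality on H^1_0 of an interval of length L, ∫(u')² ≥ (π/L)²∫u² with equality for the first sine mode sin(π(x−x₀)/L) (x₀ the left endpoint), so the inequality holds for all u iff (1−α)(π/L)² ≥ α − c, i.e. α ≤ ((π/L)² + c)/((π/L)² + 1) = (1 + c(L/π)²)/(1 + (L/π)²). With (π/L)² = 4*π^2 and c = 6/7, the largest admissible constant is α = ((π/L)² + c)/((π/L)² + 1).
Simplifying, α = 2*(3 + 14*π^2)/(7*(1 + 4*π^2)).


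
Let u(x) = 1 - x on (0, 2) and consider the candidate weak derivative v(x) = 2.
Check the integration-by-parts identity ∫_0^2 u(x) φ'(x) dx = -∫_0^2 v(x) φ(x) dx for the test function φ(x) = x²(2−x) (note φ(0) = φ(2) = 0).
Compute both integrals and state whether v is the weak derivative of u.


LHS = 4/3, RHS = -8/3. No, v is not the weak derivative of u.

u(x) = 1 - x, classical derivative u'(x) = -1.
φ(x) = x²(2−x), so φ'(x) = x*(4 - 3*x).
Note φ(0) = φ(2) = 0, so the boundary term u·φ vanishes.
LHS = ∫_0^2 u(x) φ'(x) dx = ∫_0^2 (3*x^3 - 7*x^2 + 4*x) dx. Term by term:
  ∫_0^2 3*x^3 dx = 12;  ∫_0^2 -7*x^2 dx = -56/3;  ∫_0^2 4*x dx = 8.
Sum: 12 − 56/3 + 8 = 4/3.
So LHS = 4/3.
∫_0^2 v(x) φ(x) dx = ∫_0^2 (-2*x^3 + 4*x^2) dx. Term by term:
  ∫_0^2 -2*x^3 dx = -8;  ∫_0^2 4*x^2 dx = 32/3.
Sum: -8 + 32/3 = 8/3.
So RHS = -∫_0^2 v(x) φ(x) dx = -8/3.
LHS − RHS = 4 ≠ 0, so the identity fails.
(For a valid weak derivative the identity must hold for EVERY test function, in particular this one. The failure shows v is NOT the weak derivative of u.)
Correct weak derivative would be u'(x) = -1.


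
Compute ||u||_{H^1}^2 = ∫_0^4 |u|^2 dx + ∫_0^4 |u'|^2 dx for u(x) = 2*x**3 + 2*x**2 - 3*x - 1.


||u||_{H^1}^2 = 2329112/105

The H^1 norm (squared) on an interval (0, L) is
  ||u||_{H^1}^2 = ∫_0^L u(x)^2 dx + ∫_0^L u'(x)^2 dx.
Compute u'(x) = 6*x**2 + 4*x - 3.
Then u(x)^2 = 4*x**6 + 8*x**5 - 8*x**4 - 16*x**3 + 5*x**2 + 6*x + 1 and u'(x)^2 = 36*x**4 + 48*x**3 - 20*x**2 - 24*x + 9.
Integrate each monomial from 0 to 4 using ∫_0^4 c·x^n dx = c·4^(n+1)/(n+1):
  ∫_0^4 u(x)^2 dx = ∫_0^4 (4*x^6 + 8*x^5 - 8*x^4 - 16*x^3 + 5*x^2 + 6*x + 1) dx. Term by term:
    ∫_0^4 4*x^6 dx = 65536/7;  ∫_0^4 8*x^5 dx = 16384/3;  ∫_0^4 -8*x^4 dx = -8192/5;
    ∫_0^4 -16*x^3 dx = -1024;  ∫_0^4 5*x^2 dx = 320/3;  ∫_0^4 6*x dx = 48;
    ∫_0^4 1 dx = 4.
  Sum: 65536/7 + 16384/3 − 8192/5 − 1024 + 320/3 + 48 + 4 = 431196/35.
  ∫_0^4 u'(x)^2 dx = ∫_0^4 (36*x^4 + 48*x^3 - 20*x^2 - 24*x + 9) dx. Term by term:
    ∫_0^4 36*x^4 dx = 36864/5;  ∫_0^4 48*x^3 dx = 3072;  ∫_0^4 -20*x^2 dx = -1280/3;
    ∫_0^4 -24*x dx = -192;  ∫_0^4 9 dx = 36.
  Sum: 36864/5 + 3072 − 1280/3 − 192 + 36 = 147932/15.
Adding: ||u||_{H^1}^2 = 431196/35 + 147932/15 = 2329112/105.


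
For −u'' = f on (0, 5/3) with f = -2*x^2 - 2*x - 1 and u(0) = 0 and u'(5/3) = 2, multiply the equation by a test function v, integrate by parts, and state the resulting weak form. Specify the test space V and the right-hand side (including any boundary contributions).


V = {v ∈ H^1(0, 5/3) : v(0) = 0} (test functions vanish at x = 0 where u is specified); weak form: ∫_0^5/3 u'v' dx = ∫_0^5/3 (-2*x^2 - 2*x - 1) v dx + 2·v(5/3) for all v ∈ V.

Multiply both sides by a test function v and integrate from 0 to 5/3:
  ∫_0^5/3 −u''(x) v(x) dx = ∫_0^5/3 f(x) v(x) dx.
Integrate the LHS by parts once:
  ∫_0^5/3 −u'' v dx = −[u'(x) v(x)]_0^5/3 + ∫_0^5/3 u'(x) v'(x) dx.
Thus ∫_0^5/3 u'(x) v'(x) dx = ∫_0^5/3 f(x) v(x) dx + [u'(x) v(x)]_0^5/3.
Choose V so that boundary terms are either known or forced to vanish.
Mixed BC: u(0) = 0 (Dirichlet) and u'(5/3) = 2 (Neumann). Define V = {v ∈ H^1(0, 5/3) : v(0) = 0}. Then [u' v]_0^5/3 = u'(5/3)·v(5/3) − u'(0)·0 = 2·v(5/3).
Weak formulation: find u (satisfying any essential BC) such that ∫_0^5/3 u'(x) v'(x) dx = ∫_0^5/3 f v dx + 2·v(5/3) for all v ∈ V (Dirichlet at 0 absorbed into V; Neumann datum at x = 5/3 contributes the boundary term).
Substituting f(x) = -2*x^2 - 2*x - 1, the right-hand side is ∫_0^5/3 (-2*x^2 - 2*x - 1) v dx + 2·v(5/3).


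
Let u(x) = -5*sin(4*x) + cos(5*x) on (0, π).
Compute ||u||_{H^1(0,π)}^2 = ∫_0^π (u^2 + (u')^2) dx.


||u||_{H^1(0,π)}^2 = 2080/9 + 451*π/2

u'(x) = -5*sin(5*x) - 20*cos(4*x).
Expand u² and (u')² and integrate term by term on (0, π), using: for integers n ≥ 1, ∫_0^π sin²(nx) dx = ∫_0^π cos²(nx) dx = π/2; for n ≠ n', ∫_0^π sin(nx)sin(n'x) dx = ∫_0^π cos(nx)cos(n'x) dx = 0; and by product-to-sum, ∫_0^π sin(nx)cos(n'x) dx = ½∫_0^π [sin((n+n')x) + sin((n−n')x)] dx, which is 0 when n+n' is even and 2n/(n²−n'²) when n+n' is odd (it need not vanish on (0, π)).
  u² squared terms: (-5)²·∫sin(4x)² dx = 25·π/2 = 25*π/2;  (1)²·∫cos(5x)² dx = 1·π/2 = π/2.
  u² cross terms: 2·(-5)·(1)·∫sin(4x)·cos(5x) dx = -10·(-8/9) = 80/9.
  So ∫_0^π u² dx = 25*π/2 + π/2 + 80/9 = 80/9 + 13*π.
  (u')² squared terms: (-20)²·∫cos(4x)² dx = 400·π/2 = 200*π;  (-5)²·∫sin(5x)² dx = 25·π/2 = 25*π/2.
  (u')² cross terms: 2·(-20)·(-5)·∫cos(4x)·sin(5x) dx = 200·(10/9) = 2000/9.
  So ∫_0^π (u')² dx = 200*π + 25*π/2 + 2000/9 = 2000/9 + 425*π/2.
||u||_{H^1}^2 = (80/9 + 13*π) + (2000/9 + 425*π/2) = 2080/9 + 451*π/2.


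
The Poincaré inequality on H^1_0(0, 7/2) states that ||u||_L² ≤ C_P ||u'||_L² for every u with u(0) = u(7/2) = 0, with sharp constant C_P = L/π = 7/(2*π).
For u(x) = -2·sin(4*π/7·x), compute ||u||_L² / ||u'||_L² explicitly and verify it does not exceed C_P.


||u||_L² / ||u'||_L² = 7/(4*π) < C_P = 7/(2*π).

u(x) = -2·sin(4*π/7·x), so u'(x) = -8*π*cos(4*π*x/7)/7.
Writing u(x) = A·sin(kπx/L) with A = -2 and k = 2, use ∫_0^L sin²(kπx/L) dx = L/2 and ∫_0^L cos²(kπx/L) dx = L/2.
u² = 4·sin²(4*π/7·x) and (u')² = 64*π^2/49·cos²(4*π/7·x), and each of sin², cos² integrates to L/2 = 7/4 over (0, 7/2).
∫_0^7/2 u² dx = 7, so ||u||_L² = sqrt(7).
∫_0^7/2 (u')² dx = 16*π^2/7, so ||u'||_L² = 4*sqrt(7)*π/7.
Ratio ||u||_L² / ||u'||_L² = 7/(4*π).
Sharp Poincaré constant on H^1_0(0, 7/2) is C_P = L/π = 7/(2*π), achieved by sin(2*π/7·x).
This is the k = 2 harmonic; the ratio L/(kπ) is strictly less than C_P = L/π, consistent with the sharp inequality ||u||_L² ≤ C_P ||u'||_L².


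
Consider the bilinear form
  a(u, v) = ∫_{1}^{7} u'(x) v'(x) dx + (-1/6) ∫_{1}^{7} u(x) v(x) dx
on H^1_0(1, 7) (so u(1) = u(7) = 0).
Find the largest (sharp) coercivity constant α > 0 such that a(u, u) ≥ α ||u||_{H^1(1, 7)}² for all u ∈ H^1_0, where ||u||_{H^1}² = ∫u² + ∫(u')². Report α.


α = (-6 + π^2)/(π^2 + 36)

Coercivity of a(·,·) on H^1_0(1, 7) means a(u, u) ≥ α ||u||_{H^1}² for every u ∈ H^1_0.
The interval has length L = 6, and Poincaré/coercivity depend only on L. Here a(u, u) = ∫(u')² + (-1/6)·∫u².
Here c = -1/6 < 0 with |c| < (π/L)² = π^2/36, so coercivity still holds. The condition a(u,u) ≥ α||u||_{H^1}² reads (1−α)∫(u')² ≥ (α−c)∫u². Any admissible α is ≤ 1 (rapidly oscillating u have ∫u²/∫(u')² → 0), and α = 1 would force 0 ≥ (1−c)∫u², impossible since c < 1; so 1−α > 0. By the sharp Poincaré inequality on H^1_0 of an interval of length L, ∫(u')² ≥ (π/L)²∫u² with equality for the first sine mode sin(π(x−x₀)/L) (x₀ the left endpoint), so the inequality holds for all u iff (1−α)(π/L)² ≥ α − c, i.e. α ≤ ((π/L)² + c)/((π/L)² + 1) = (1 + c(L/π)²)/(1 + (L/π)²). (Direct route, valid since c ≤ 0: Poincaré gives c∫u² ≥ c(L/π)²∫(u')², so a(u,u) ≥ (1 + c(L/π)²)∫(u')², while ||u||_{H^1}² ≤ (1 + (L/π)²)∫(u')²; dividing yields the same α.) With (π/L)² = π^2/36 and c = -1/6, the largest admissible constant is α = ((π/L)² + c)/((π/L)² + 1).
Simplifying, α = (-6 + π^2)/(π^2 + 36).


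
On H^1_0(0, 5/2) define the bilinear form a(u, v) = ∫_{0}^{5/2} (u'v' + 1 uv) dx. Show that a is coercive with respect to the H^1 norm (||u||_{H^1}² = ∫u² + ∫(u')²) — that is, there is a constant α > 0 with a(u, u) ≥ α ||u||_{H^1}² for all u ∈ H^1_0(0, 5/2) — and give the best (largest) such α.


α = 1

Coercivity of a(·,·) on H^1_0(0, 5/2) means a(u, u) ≥ α ||u||_{H^1}² for every u ∈ H^1_0.
The interval has length L = 5/2, and Poincaré/coercivity depend only on L. Here a(u, u) = ∫(u')² + (1)·∫u².
Here c = 1 ≥ 1, so a(u,u) = ∫(u')² + c∫u² ≥ ∫(u')² + ∫u² = ||u||_{H^1}², i.e. α = 1 works. No larger α is possible: a(u,u) ≥ α||u||_{H^1}² means (1−α)∫(u')² ≥ (α−c)∫u², and for the modes u_n = sin(nπ(x−x₀)/L) (x₀ the left endpoint) one has ∫u_n²/∫(u_n')² = (L/(nπ))² → 0, so a(u_n,u_n)/||u_n||_{H^1}² → 1. Hence the optimal constant is α = 1.
Therefore α = 1.


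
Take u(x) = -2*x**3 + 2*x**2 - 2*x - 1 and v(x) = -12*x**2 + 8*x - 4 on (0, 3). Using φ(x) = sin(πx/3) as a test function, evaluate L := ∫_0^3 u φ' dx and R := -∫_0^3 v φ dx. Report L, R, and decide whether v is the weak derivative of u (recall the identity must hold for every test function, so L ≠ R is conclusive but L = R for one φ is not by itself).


LHS = -648/π^3 + 138/π, RHS = -1296/π^3 + 276/π. No, v is not the weak derivative of u.

u(x) = -2*x**3 + 2*x**2 - 2*x - 1, classical derivative u'(x) = -6*x**2 + 4*x - 2.
φ(x) = sin(πx/3), so φ'(x) = π*cos(π*x/3)/3.
Note φ(0) = φ(3) = 0, so the boundary term u·φ vanishes.
LHS = ∫_0^3 u(x) φ'(x) dx = ∫_0^3 (-2*π*x^3*cos(π*x/3)/3 + 2*π*x^2*cos(π*x/3)/3 - 2*π*x*cos(π*x/3)/3 - π*cos(π*x/3)/3) dx. Term by term:
  ∫_0^3 -π*cos(π*x/3)/3 dx = 0;  ∫_0^3 -2*π*x*cos(π*x/3)/3 dx = 12/π;  ∫_0^3 -2*π*x^3*cos(π*x/3)/3 dx = -648/π^3 + 162/π;
  ∫_0^3 2*π*x^2*cos(π*x/3)/3 dx = -36/π.
Sum: 0 + 12/π + -648/π^3 + 162/π − 36/π = -648/π^3 + 138/π.
So LHS = -648/π^3 + 138/π.
∫_0^3 v(x) φ(x) dx = ∫_0^3 (-12*x^2*sin(π*x/3) + 8*x*sin(π*x/3) - 4*sin(π*x/3)) dx. Term by term:
  ∫_0^3 -4*sin(π*x/3) dx = -24/π;  ∫_0^3 -12*x^2*sin(π*x/3) dx = -324/π + 1296/π^3;  ∫_0^3 8*x*sin(π*x/3) dx = 72/π.
Sum: -24/π + -324/π + 1296/π^3 + 72/π = -276/π + 1296/π^3.
So RHS = -∫_0^3 v(x) φ(x) dx = -1296/π^3 + 276/π.
LHS − RHS = -138/π + 648/π^3 ≠ 0, so the identity fails.
(For a valid weak derivative the identity must hold for EVERY test function, in particular this one. The failure shows v is NOT the weak derivative of u.)
Correct weak derivative would be u'(x) = -6*x**2 + 4*x - 2.
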